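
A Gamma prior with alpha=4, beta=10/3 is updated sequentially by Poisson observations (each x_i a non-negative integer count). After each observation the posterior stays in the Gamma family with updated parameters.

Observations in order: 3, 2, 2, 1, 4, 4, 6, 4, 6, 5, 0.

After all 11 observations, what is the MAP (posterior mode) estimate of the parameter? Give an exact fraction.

120/43

obs 1: x=3 → posterior Gamma(7, 13/3)
obs 2: x=2 → posterior Gamma(9, 16/3)
obs 3: x=2 → posterior Gamma(11, 19/3)
obs 4: x=1 → posterior Gamma(12, 22/3)
obs 5: x=4 → posterior Gamma(16, 25/3)
obs 6: x=4 → posterior Gamma(20, 28/3)
obs 7: x=6 → posterior Gamma(26, 31/3)
obs 8: x=4 → posterior Gamma(30, 34/3)
obs 9: x=6 → posterior Gamma(36, 37/3)
obs 10: x=5 → posterior Gamma(41, 40/3)
obs 11: x=0 → posterior Gamma(41, 43/3)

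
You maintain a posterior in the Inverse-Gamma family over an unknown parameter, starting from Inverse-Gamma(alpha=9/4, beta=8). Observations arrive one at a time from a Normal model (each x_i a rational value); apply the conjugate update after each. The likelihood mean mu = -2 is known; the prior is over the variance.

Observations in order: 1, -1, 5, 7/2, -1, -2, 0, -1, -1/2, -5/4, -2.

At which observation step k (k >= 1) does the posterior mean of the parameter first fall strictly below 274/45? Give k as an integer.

obs 1: x=1 → posterior Inverse-Gamma(11/4, 25/2)
obs 2: x=-1 → posterior Inverse-Gamma(13/4, 13)
obs 3: x=5 → posterior Inverse-Gamma(15/4, 75/2)
obs 4: x=7/2 → posterior Inverse-Gamma(17/4, 421/8)
obs 5: x=-1 → posterior Inverse-Gamma(19/4, 425/8)
obs 6: x=-2 → posterior Inverse-Gamma(21/4, 425/8)
obs 7: x=0 → posterior Inverse-Gamma(23/4, 441/8)
obs 8: x=-1 → posterior Inverse-Gamma(25/4, 445/8)
obs 9: x=-1/2 → posterior Inverse-Gamma(27/4, 227/4)
obs 10: x=-5/4 → posterior Inverse-Gamma(29/4, 1825/32)
obs 11: x=-2 → posterior Inverse-Gamma(31/4, 1825/32)

k = 2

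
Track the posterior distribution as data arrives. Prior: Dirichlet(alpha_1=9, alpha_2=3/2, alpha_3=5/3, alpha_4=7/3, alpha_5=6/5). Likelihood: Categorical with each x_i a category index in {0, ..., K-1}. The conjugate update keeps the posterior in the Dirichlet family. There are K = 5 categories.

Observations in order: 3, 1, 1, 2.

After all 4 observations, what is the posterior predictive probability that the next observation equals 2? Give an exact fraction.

obs 1: x=3 → posterior Dirichlet(9, 3/2, 5/3, 10/3, 6/5)
obs 2: x=1 → posterior Dirichlet(9, 5/2, 5/3, 10/3, 6/5)
obs 3: x=1 → posterior Dirichlet(9, 7/2, 5/3, 10/3, 6/5)
obs 4: x=2 → posterior Dirichlet(9, 7/2, 8/3, 10/3, 6/5)

80/591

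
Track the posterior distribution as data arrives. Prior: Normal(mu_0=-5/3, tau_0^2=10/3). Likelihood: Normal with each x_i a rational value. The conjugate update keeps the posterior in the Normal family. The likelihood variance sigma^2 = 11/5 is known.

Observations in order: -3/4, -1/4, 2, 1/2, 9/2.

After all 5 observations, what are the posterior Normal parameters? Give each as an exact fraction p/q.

obs 1: x=-3/4 → posterior Normal(-185/166, 110/83)
obs 2: x=-1/4 → posterior Normal(-15/19, 110/133)
obs 3: x=2 → posterior Normal(-5/183, 110/183)
obs 4: x=1/2 → posterior Normal(20/233, 110/233)
obs 5: x=9/2 → posterior Normal(245/283, 110/283)

mu_0=245/283, tau_0^2=110/283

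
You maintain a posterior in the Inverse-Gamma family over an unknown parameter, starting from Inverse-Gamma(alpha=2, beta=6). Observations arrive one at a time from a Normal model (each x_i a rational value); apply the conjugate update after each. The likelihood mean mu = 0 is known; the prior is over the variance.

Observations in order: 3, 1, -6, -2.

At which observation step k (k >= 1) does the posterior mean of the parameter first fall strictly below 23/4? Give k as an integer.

obs 1: x=3 → posterior Inverse-Gamma(5/2, 21/2)
obs 2: x=1 → posterior Inverse-Gamma(3, 11)
obs 3: x=-6 → posterior Inverse-Gamma(7/2, 29)
obs 4: x=-2 → posterior Inverse-Gamma(4, 31)

k = 2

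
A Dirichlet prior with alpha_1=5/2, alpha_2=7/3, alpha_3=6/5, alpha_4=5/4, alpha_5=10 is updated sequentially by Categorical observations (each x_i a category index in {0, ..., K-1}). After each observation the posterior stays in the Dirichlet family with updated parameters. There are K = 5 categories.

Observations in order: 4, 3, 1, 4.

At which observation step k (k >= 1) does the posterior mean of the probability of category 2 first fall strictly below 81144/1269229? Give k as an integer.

obs 1: x=4 → posterior Dirichlet(5/2, 7/3, 6/5, 5/4, 11)
obs 2: x=3 → posterior Dirichlet(5/2, 7/3, 6/5, 9/4, 11)
obs 3: x=1 → posterior Dirichlet(5/2, 10/3, 6/5, 9/4, 11)
obs 4: x=4 → posterior Dirichlet(5/2, 10/3, 6/5, 9/4, 12)

k = 2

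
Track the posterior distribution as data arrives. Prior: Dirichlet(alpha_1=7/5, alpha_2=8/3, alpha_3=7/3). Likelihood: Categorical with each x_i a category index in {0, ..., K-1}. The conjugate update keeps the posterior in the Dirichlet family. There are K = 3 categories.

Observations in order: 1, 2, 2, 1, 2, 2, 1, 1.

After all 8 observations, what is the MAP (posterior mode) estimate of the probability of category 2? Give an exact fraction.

obs 1: x=1 → posterior Dirichlet(7/5, 11/3, 7/3)
obs 2: x=2 → posterior Dirichlet(7/5, 11/3, 10/3)
obs 3: x=2 → posterior Dirichlet(7/5, 11/3, 13/3)
obs 4: x=1 → posterior Dirichlet(7/5, 14/3, 13/3)
obs 5: x=2 → posterior Dirichlet(7/5, 14/3, 16/3)
obs 6: x=2 → posterior Dirichlet(7/5, 14/3, 19/3)
obs 7: x=1 → posterior Dirichlet(7/5, 17/3, 19/3)
obs 8: x=1 → posterior Dirichlet(7/5, 20/3, 19/3)

80/171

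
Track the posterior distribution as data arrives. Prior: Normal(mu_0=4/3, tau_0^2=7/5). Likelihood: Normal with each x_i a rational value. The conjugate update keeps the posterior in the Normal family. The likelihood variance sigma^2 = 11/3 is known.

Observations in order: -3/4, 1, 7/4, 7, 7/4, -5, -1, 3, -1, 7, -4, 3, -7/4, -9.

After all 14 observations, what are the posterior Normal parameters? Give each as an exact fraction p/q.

obs 1: x=-3/4 → posterior Normal(691/912, 77/76)
obs 2: x=1 → posterior Normal(943/1164, 77/97)
obs 3: x=7/4 → posterior Normal(173/177, 77/118)
obs 4: x=7 → posterior Normal(787/417, 77/139)
obs 5: x=7/4 → posterior Normal(3589/1920, 77/160)
obs 6: x=-5 → posterior Normal(2329/2172, 77/181)
obs 7: x=-1 → posterior Normal(2077/2424, 77/202)
obs 8: x=3 → posterior Normal(2833/2676, 77/223)
obs 9: x=-1 → posterior Normal(2581/2928, 77/244)
obs 10: x=7 → posterior Normal(869/636, 77/265)
obs 11: x=-4 → posterior Normal(3337/3432, 7/26)
obs 12: x=3 → posterior Normal(4093/3684, 77/307)
obs 13: x=-7/4 → posterior Normal(913/984, 77/328)
obs 14: x=-9 → posterior Normal(346/1047, 77/349)

mu_0=346/1047, tau_0^2=77/349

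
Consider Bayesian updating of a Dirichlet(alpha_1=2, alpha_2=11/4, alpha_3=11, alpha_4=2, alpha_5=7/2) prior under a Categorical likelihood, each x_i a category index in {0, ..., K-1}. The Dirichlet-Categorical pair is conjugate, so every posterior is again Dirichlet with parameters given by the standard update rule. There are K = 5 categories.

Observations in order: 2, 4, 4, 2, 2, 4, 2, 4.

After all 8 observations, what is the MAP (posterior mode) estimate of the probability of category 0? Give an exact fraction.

4/97

obs 1: x=2 → posterior Dirichlet(2, 11/4, 12, 2, 7/2)
obs 2: x=4 → posterior Dirichlet(2, 11/4, 12, 2, 9/2)
obs 3: x=4 → posterior Dirichlet(2, 11/4, 12, 2, 11/2)
obs 4: x=2 → posterior Dirichlet(2, 11/4, 13, 2, 11/2)
obs 5: x=2 → posterior Dirichlet(2, 11/4, 14, 2, 11/2)
obs 6: x=4 → posterior Dirichlet(2, 11/4, 14, 2, 13/2)
obs 7: x=2 → posterior Dirichlet(2, 11/4, 15, 2, 13/2)
obs 8: x=4 → posterior Dirichlet(2, 11/4, 15, 2, 15/2)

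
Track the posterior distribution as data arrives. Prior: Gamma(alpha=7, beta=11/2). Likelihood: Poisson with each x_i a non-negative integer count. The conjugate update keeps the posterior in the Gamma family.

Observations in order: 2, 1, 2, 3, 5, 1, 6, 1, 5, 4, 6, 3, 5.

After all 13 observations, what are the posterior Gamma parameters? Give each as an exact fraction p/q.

alpha=51, beta=37/2

obs 1: x=2 → posterior Gamma(9, 13/2)
obs 2: x=1 → posterior Gamma(10, 15/2)
obs 3: x=2 → posterior Gamma(12, 17/2)
obs 4: x=3 → posterior Gamma(15, 19/2)
obs 5: x=5 → posterior Gamma(20, 21/2)
obs 6: x=1 → posterior Gamma(21, 23/2)
obs 7: x=6 → posterior Gamma(27, 25/2)
obs 8: x=1 → posterior Gamma(28, 27/2)
obs 9: x=5 → posterior Gamma(33, 29/2)
obs 10: x=4 → posterior Gamma(37, 31/2)
obs 11: x=6 → posterior Gamma(43, 33/2)
obs 12: x=3 → posterior Gamma(46, 35/2)
obs 13: x=5 → posterior Gamma(51, 37/2)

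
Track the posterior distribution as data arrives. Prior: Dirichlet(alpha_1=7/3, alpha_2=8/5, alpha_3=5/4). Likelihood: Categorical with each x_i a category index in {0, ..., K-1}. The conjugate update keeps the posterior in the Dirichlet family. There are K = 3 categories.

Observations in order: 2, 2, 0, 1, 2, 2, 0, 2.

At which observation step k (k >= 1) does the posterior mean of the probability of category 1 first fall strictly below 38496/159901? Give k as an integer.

obs 1: x=2 → posterior Dirichlet(7/3, 8/5, 9/4)
obs 2: x=2 → posterior Dirichlet(7/3, 8/5, 13/4)
obs 3: x=0 → posterior Dirichlet(10/3, 8/5, 13/4)
obs 4: x=1 → posterior Dirichlet(10/3, 13/5, 13/4)
obs 5: x=2 → posterior Dirichlet(10/3, 13/5, 17/4)
obs 6: x=2 → posterior Dirichlet(10/3, 13/5, 21/4)
obs 7: x=0 → posterior Dirichlet(13/3, 13/5, 21/4)
obs 8: x=2 → posterior Dirichlet(13/3, 13/5, 25/4)

k = 2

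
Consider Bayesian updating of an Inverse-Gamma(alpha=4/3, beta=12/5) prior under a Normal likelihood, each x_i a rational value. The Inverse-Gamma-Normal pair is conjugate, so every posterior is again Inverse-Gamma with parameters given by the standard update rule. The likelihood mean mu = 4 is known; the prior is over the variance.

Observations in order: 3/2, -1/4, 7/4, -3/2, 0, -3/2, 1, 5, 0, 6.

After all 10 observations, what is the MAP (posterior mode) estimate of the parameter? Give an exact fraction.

16881/1760

obs 1: x=3/2 → posterior Inverse-Gamma(11/6, 221/40)
obs 2: x=-1/4 → posterior Inverse-Gamma(7/3, 2329/160)
obs 3: x=7/4 → posterior Inverse-Gamma(17/6, 1367/80)
obs 4: x=-3/2 → posterior Inverse-Gamma(10/3, 2577/80)
obs 5: x=0 → posterior Inverse-Gamma(23/6, 3217/80)
obs 6: x=-3/2 → posterior Inverse-Gamma(13/3, 4427/80)
obs 7: x=1 → posterior Inverse-Gamma(29/6, 4787/80)
obs 8: x=5 → posterior Inverse-Gamma(16/3, 4827/80)
obs 9: x=0 → posterior Inverse-Gamma(35/6, 5467/80)
obs 10: x=6 → posterior Inverse-Gamma(19/3, 5627/80)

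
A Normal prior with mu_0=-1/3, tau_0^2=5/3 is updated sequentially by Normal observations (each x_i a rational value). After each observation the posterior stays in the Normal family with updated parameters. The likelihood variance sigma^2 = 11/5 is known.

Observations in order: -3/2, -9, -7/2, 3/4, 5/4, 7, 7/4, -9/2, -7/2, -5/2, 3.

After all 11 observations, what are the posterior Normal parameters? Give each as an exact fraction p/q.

obs 1: x=-3/2 → posterior Normal(-97/116, 55/58)
obs 2: x=-9 → posterior Normal(-547/166, 55/83)
obs 3: x=-7/2 → posterior Normal(-361/108, 55/108)
obs 4: x=3/4 → posterior Normal(-1369/532, 55/133)
obs 5: x=5/4 → posterior Normal(-311/158, 55/158)
obs 6: x=7 → posterior Normal(-136/183, 55/183)
obs 7: x=7/4 → posterior Normal(-369/832, 55/208)
obs 8: x=-9/2 → posterior Normal(-819/932, 55/233)
obs 9: x=-7/2 → posterior Normal(-1169/1032, 55/258)
obs 10: x=-5/2 → posterior Normal(-1419/1132, 55/283)
obs 11: x=3 → posterior Normal(-1119/1232, 5/28)

mu_0=-1119/1232, tau_0^2=5/28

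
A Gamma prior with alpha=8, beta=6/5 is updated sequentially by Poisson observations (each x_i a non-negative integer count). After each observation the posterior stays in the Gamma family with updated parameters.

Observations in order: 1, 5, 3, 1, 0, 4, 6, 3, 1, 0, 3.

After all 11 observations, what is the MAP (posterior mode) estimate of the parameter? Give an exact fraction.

170/61

obs 1: x=1 → posterior Gamma(9, 11/5)
obs 2: x=5 → posterior Gamma(14, 16/5)
obs 3: x=3 → posterior Gamma(17, 21/5)
obs 4: x=1 → posterior Gamma(18, 26/5)
obs 5: x=0 → posterior Gamma(18, 31/5)
obs 6: x=4 → posterior Gamma(22, 36/5)
obs 7: x=6 → posterior Gamma(28, 41/5)
obs 8: x=3 → posterior Gamma(31, 46/5)
obs 9: x=1 → posterior Gamma(32, 51/5)
obs 10: x=0 → posterior Gamma(32, 56/5)
obs 11: x=3 → posterior Gamma(35, 61/5)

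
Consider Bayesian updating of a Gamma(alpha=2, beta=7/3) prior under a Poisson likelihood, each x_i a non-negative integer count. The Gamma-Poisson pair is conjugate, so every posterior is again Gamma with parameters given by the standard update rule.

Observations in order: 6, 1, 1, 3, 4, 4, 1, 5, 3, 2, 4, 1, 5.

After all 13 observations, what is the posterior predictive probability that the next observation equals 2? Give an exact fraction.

7955384051841526166152557046883431565079381264480666847016691615689342976/33383316601519079764840019573017918591994183158265244484590572513470087543

obs 1: x=6 → posterior Gamma(8, 10/3)
obs 2: x=1 → posterior Gamma(9, 13/3)
obs 3: x=1 → posterior Gamma(10, 16/3)
obs 4: x=3 → posterior Gamma(13, 19/3)
obs 5: x=4 → posterior Gamma(17, 22/3)
obs 6: x=4 → posterior Gamma(21, 25/3)
obs 7: x=1 → posterior Gamma(22, 28/3)
obs 8: x=5 → posterior Gamma(27, 31/3)
obs 9: x=3 → posterior Gamma(30, 34/3)
obs 10: x=2 → posterior Gamma(32, 37/3)
obs 11: x=4 → posterior Gamma(36, 40/3)
obs 12: x=1 → posterior Gamma(37, 43/3)
obs 13: x=5 → posterior Gamma(42, 46/3)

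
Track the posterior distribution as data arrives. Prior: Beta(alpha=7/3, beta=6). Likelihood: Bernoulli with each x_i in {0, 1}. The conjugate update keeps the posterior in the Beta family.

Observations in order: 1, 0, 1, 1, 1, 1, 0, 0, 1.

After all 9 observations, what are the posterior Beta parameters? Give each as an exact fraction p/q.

obs 1: x=1 → posterior Beta(10/3, 6)
obs 2: x=0 → posterior Beta(10/3, 7)
obs 3: x=1 → posterior Beta(13/3, 7)
obs 4: x=1 → posterior Beta(16/3, 7)
obs 5: x=1 → posterior Beta(19/3, 7)
obs 6: x=1 → posterior Beta(22/3, 7)
obs 7: x=0 → posterior Beta(22/3, 8)
obs 8: x=0 → posterior Beta(22/3, 9)
obs 9: x=1 → posterior Beta(25/3, 9)

alpha=25/3, beta=9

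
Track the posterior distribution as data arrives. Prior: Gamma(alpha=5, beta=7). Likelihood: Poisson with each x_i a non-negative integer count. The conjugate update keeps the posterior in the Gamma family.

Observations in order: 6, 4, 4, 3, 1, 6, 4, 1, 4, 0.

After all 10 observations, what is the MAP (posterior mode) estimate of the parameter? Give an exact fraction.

37/17

obs 1: x=6 → posterior Gamma(11, 8)
obs 2: x=4 → posterior Gamma(15, 9)
obs 3: x=4 → posterior Gamma(19, 10)
obs 4: x=3 → posterior Gamma(22, 11)
obs 5: x=1 → posterior Gamma(23, 12)
obs 6: x=6 → posterior Gamma(29, 13)
obs 7: x=4 → posterior Gamma(33, 14)
obs 8: x=1 → posterior Gamma(34, 15)
obs 9: x=4 → posterior Gamma(38, 16)
obs 10: x=0 → posterior Gamma(38, 17)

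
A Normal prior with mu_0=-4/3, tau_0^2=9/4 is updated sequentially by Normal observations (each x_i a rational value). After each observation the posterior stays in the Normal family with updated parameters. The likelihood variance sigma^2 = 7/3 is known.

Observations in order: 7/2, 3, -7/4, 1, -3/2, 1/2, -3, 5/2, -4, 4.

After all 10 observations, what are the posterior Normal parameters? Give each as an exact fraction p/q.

obs 1: x=7/2 → posterior Normal(343/330, 63/55)
obs 2: x=3 → posterior Normal(829/492, 63/82)
obs 3: x=-7/4 → posterior Normal(1091/1308, 63/109)
obs 4: x=1 → posterior Normal(1415/1632, 63/136)
obs 5: x=-3/2 → posterior Normal(929/1956, 63/163)
obs 6: x=1/2 → posterior Normal(1091/2280, 63/190)
obs 7: x=-3 → posterior Normal(17/372, 9/31)
obs 8: x=5/2 → posterior Normal(929/2928, 63/244)
obs 9: x=-4 → posterior Normal(-367/3252, 63/271)
obs 10: x=4 → posterior Normal(929/3576, 63/298)

mu_0=929/3576, tau_0^2=63/298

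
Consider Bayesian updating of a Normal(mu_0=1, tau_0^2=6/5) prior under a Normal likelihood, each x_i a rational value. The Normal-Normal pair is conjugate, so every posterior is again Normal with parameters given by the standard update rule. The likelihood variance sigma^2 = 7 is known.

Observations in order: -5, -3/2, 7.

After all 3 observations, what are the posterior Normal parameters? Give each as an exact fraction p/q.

mu_0=38/53, tau_0^2=42/53

obs 1: x=-5 → posterior Normal(5/41, 42/41)
obs 2: x=-3/2 → posterior Normal(-4/47, 42/47)
obs 3: x=7 → posterior Normal(38/53, 42/53)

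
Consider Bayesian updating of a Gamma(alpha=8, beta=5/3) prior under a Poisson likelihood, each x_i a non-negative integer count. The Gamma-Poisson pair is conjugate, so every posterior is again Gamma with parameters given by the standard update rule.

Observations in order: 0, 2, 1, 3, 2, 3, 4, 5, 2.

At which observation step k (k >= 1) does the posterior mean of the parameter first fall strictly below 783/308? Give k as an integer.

k = 3

obs 1: x=0 → posterior Gamma(8, 8/3)
obs 2: x=2 → posterior Gamma(10, 11/3)
obs 3: x=1 → posterior Gamma(11, 14/3)
obs 4: x=3 → posterior Gamma(14, 17/3)
obs 5: x=2 → posterior Gamma(16, 20/3)
obs 6: x=3 → posterior Gamma(19, 23/3)
obs 7: x=4 → posterior Gamma(23, 26/3)
obs 8: x=5 → posterior Gamma(28, 29/3)
obs 9: x=2 → posterior Gamma(30, 32/3)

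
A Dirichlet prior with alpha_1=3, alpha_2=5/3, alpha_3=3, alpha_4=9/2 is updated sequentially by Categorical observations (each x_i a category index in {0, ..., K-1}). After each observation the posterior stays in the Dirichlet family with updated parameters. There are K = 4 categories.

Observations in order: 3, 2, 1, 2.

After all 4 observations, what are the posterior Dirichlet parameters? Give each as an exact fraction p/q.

alpha_1=3, alpha_2=8/3, alpha_3=5, alpha_4=11/2

obs 1: x=3 → posterior Dirichlet(3, 5/3, 3, 11/2)
obs 2: x=2 → posterior Dirichlet(3, 5/3, 4, 11/2)
obs 3: x=1 → posterior Dirichlet(3, 8/3, 4, 11/2)
obs 4: x=2 → posterior Dirichlet(3, 8/3, 5, 11/2)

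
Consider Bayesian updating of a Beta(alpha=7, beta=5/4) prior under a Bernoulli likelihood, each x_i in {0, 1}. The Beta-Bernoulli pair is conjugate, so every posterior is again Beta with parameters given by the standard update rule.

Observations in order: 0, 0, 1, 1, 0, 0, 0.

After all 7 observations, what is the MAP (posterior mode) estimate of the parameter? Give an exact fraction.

obs 1: x=0 → posterior Beta(7, 9/4)
obs 2: x=0 → posterior Beta(7, 13/4)
obs 3: x=1 → posterior Beta(8, 13/4)
obs 4: x=1 → posterior Beta(9, 13/4)
obs 5: x=0 → posterior Beta(9, 17/4)
obs 6: x=0 → posterior Beta(9, 21/4)
obs 7: x=0 → posterior Beta(9, 25/4)

32/53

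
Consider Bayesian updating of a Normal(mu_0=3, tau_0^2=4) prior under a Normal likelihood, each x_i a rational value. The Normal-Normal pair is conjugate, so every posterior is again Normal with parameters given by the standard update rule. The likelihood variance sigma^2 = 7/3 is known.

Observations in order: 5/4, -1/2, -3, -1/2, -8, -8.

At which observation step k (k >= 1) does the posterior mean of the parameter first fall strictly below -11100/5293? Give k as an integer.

obs 1: x=5/4 → posterior Normal(36/19, 28/19)
obs 2: x=-1/2 → posterior Normal(30/31, 28/31)
obs 3: x=-3 → posterior Normal(-6/43, 28/43)
obs 4: x=-1/2 → posterior Normal(-12/55, 28/55)
obs 5: x=-8 → posterior Normal(-108/67, 28/67)
obs 6: x=-8 → posterior Normal(-204/79, 28/79)

k = 6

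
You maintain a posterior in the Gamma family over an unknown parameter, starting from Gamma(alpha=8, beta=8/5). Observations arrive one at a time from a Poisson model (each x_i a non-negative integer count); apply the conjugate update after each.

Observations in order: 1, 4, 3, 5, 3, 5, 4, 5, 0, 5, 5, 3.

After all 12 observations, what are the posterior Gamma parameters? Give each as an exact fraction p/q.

obs 1: x=1 → posterior Gamma(9, 13/5)
obs 2: x=4 → posterior Gamma(13, 18/5)
obs 3: x=3 → posterior Gamma(16, 23/5)
obs 4: x=5 → posterior Gamma(21, 28/5)
obs 5: x=3 → posterior Gamma(24, 33/5)
obs 6: x=5 → posterior Gamma(29, 38/5)
obs 7: x=4 → posterior Gamma(33, 43/5)
obs 8: x=5 → posterior Gamma(38, 48/5)
obs 9: x=0 → posterior Gamma(38, 53/5)
obs 10: x=5 → posterior Gamma(43, 58/5)
obs 11: x=5 → posterior Gamma(48, 63/5)
obs 12: x=3 → posterior Gamma(51, 68/5)

alpha=51, beta=68/5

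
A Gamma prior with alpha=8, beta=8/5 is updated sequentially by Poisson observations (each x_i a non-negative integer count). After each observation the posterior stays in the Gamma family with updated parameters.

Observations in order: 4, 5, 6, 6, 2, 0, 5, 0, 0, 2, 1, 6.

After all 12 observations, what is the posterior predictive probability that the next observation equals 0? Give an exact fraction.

obs 1: x=4 → posterior Gamma(12, 13/5)
obs 2: x=5 → posterior Gamma(17, 18/5)
obs 3: x=6 → posterior Gamma(23, 23/5)
obs 4: x=6 → posterior Gamma(29, 28/5)
obs 5: x=2 → posterior Gamma(31, 33/5)
obs 6: x=0 → posterior Gamma(31, 38/5)
obs 7: x=5 → posterior Gamma(36, 43/5)
obs 8: x=0 → posterior Gamma(36, 48/5)
obs 9: x=0 → posterior Gamma(36, 53/5)
obs 10: x=2 → posterior Gamma(38, 58/5)
obs 11: x=1 → posterior Gamma(39, 63/5)
obs 12: x=6 → posterior Gamma(45, 68/5)

29033612206132395175226879075673177360094315138896785653652244066018339950918893568/707177941245981187291464722455477022407531779252258555401532392738166383492515530793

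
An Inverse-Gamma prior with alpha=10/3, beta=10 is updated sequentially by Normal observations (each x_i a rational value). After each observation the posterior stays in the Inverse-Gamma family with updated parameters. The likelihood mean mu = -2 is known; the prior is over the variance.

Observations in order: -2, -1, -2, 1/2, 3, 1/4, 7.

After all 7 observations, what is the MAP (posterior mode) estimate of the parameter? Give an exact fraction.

obs 1: x=-2 → posterior Inverse-Gamma(23/6, 10)
obs 2: x=-1 → posterior Inverse-Gamma(13/3, 21/2)
obs 3: x=-2 → posterior Inverse-Gamma(29/6, 21/2)
obs 4: x=1/2 → posterior Inverse-Gamma(16/3, 109/8)
obs 5: x=3 → posterior Inverse-Gamma(35/6, 209/8)
obs 6: x=1/4 → posterior Inverse-Gamma(19/3, 917/32)
obs 7: x=7 → posterior Inverse-Gamma(41/6, 2213/32)

6639/752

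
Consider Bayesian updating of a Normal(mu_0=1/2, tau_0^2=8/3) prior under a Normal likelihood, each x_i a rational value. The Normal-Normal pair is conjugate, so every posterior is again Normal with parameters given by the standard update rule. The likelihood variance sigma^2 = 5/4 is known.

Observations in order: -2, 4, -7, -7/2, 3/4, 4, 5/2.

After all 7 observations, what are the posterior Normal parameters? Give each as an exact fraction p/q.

mu_0=-65/478, tau_0^2=40/239

obs 1: x=-2 → posterior Normal(-113/94, 40/47)
obs 2: x=4 → posterior Normal(143/158, 40/79)
obs 3: x=-7 → posterior Normal(-305/222, 40/111)
obs 4: x=-7/2 → posterior Normal(-529/286, 40/143)
obs 5: x=3/4 → posterior Normal(-481/350, 8/35)
obs 6: x=4 → posterior Normal(-25/46, 40/207)
obs 7: x=5/2 → posterior Normal(-65/478, 40/239)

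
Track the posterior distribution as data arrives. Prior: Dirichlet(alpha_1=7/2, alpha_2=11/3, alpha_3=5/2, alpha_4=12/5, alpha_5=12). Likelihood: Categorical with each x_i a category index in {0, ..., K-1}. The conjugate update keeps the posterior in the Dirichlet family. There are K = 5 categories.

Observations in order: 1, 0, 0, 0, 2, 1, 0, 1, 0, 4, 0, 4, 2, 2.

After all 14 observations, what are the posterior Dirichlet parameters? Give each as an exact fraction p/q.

obs 1: x=1 → posterior Dirichlet(7/2, 14/3, 5/2, 12/5, 12)
obs 2: x=0 → posterior Dirichlet(9/2, 14/3, 5/2, 12/5, 12)
obs 3: x=0 → posterior Dirichlet(11/2, 14/3, 5/2, 12/5, 12)
obs 4: x=0 → posterior Dirichlet(13/2, 14/3, 5/2, 12/5, 12)
obs 5: x=2 → posterior Dirichlet(13/2, 14/3, 7/2, 12/5, 12)
obs 6: x=1 → posterior Dirichlet(13/2, 17/3, 7/2, 12/5, 12)
obs 7: x=0 → posterior Dirichlet(15/2, 17/3, 7/2, 12/5, 12)
obs 8: x=1 → posterior Dirichlet(15/2, 20/3, 7/2, 12/5, 12)
obs 9: x=0 → posterior Dirichlet(17/2, 20/3, 7/2, 12/5, 12)
obs 10: x=4 → posterior Dirichlet(17/2, 20/3, 7/2, 12/5, 13)
obs 11: x=0 → posterior Dirichlet(19/2, 20/3, 7/2, 12/5, 13)
obs 12: x=4 → posterior Dirichlet(19/2, 20/3, 7/2, 12/5, 14)
obs 13: x=2 → posterior Dirichlet(19/2, 20/3, 9/2, 12/5, 14)
obs 14: x=2 → posterior Dirichlet(19/2, 20/3, 11/2, 12/5, 14)

alpha_1=19/2, alpha_2=20/3, alpha_3=11/2, alpha_4=12/5, alpha_5=14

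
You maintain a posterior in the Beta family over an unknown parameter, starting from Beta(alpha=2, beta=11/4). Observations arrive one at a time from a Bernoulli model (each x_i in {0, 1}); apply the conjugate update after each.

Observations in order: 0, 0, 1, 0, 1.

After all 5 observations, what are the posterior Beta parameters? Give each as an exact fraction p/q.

obs 1: x=0 → posterior Beta(2, 15/4)
obs 2: x=0 → posterior Beta(2, 19/4)
obs 3: x=1 → posterior Beta(3, 19/4)
obs 4: x=0 → posterior Beta(3, 23/4)
obs 5: x=1 → posterior Beta(4, 23/4)

alpha=4, beta=23/4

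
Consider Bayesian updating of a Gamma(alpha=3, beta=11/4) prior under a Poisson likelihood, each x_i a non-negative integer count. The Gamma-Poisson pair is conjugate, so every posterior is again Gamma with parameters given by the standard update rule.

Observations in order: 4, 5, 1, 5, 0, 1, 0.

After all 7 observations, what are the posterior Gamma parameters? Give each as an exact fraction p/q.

alpha=19, beta=39/4

obs 1: x=4 → posterior Gamma(7, 15/4)
obs 2: x=5 → posterior Gamma(12, 19/4)
obs 3: x=1 → posterior Gamma(13, 23/4)
obs 4: x=5 → posterior Gamma(18, 27/4)
obs 5: x=0 → posterior Gamma(18, 31/4)
obs 6: x=1 → posterior Gamma(19, 35/4)
obs 7: x=0 → posterior Gamma(19, 39/4)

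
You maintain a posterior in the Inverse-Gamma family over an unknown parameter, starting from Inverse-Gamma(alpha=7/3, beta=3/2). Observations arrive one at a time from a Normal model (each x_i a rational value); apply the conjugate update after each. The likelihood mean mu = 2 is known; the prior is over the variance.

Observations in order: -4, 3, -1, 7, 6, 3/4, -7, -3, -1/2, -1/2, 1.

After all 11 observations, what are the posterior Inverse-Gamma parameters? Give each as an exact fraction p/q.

obs 1: x=-4 → posterior Inverse-Gamma(17/6, 39/2)
obs 2: x=3 → posterior Inverse-Gamma(10/3, 20)
obs 3: x=-1 → posterior Inverse-Gamma(23/6, 49/2)
obs 4: x=7 → posterior Inverse-Gamma(13/3, 37)
obs 5: x=6 → posterior Inverse-Gamma(29/6, 45)
obs 6: x=3/4 → posterior Inverse-Gamma(16/3, 1465/32)
obs 7: x=-7 → posterior Inverse-Gamma(35/6, 2761/32)
obs 8: x=-3 → posterior Inverse-Gamma(19/3, 3161/32)
obs 9: x=-1/2 → posterior Inverse-Gamma(41/6, 3261/32)
obs 10: x=-1/2 → posterior Inverse-Gamma(22/3, 3361/32)
obs 11: x=1 → posterior Inverse-Gamma(47/6, 3377/32)

alpha=47/6, beta=3377/32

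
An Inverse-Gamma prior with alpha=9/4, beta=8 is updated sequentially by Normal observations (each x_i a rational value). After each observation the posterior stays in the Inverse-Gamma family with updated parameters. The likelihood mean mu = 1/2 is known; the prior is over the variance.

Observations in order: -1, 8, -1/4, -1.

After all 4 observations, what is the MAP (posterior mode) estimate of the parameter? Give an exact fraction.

1237/168

obs 1: x=-1 → posterior Inverse-Gamma(11/4, 73/8)
obs 2: x=8 → posterior Inverse-Gamma(13/4, 149/4)
obs 3: x=-1/4 → posterior Inverse-Gamma(15/4, 1201/32)
obs 4: x=-1 → posterior Inverse-Gamma(17/4, 1237/32)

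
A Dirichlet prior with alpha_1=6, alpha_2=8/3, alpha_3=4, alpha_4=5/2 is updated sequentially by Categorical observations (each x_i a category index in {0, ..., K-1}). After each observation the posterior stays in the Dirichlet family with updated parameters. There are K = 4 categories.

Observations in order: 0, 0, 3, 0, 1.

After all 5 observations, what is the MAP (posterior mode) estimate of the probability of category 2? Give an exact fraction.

obs 1: x=0 → posterior Dirichlet(7, 8/3, 4, 5/2)
obs 2: x=0 → posterior Dirichlet(8, 8/3, 4, 5/2)
obs 3: x=3 → posterior Dirichlet(8, 8/3, 4, 7/2)
obs 4: x=0 → posterior Dirichlet(9, 8/3, 4, 7/2)
obs 5: x=1 → posterior Dirichlet(9, 11/3, 4, 7/2)

18/97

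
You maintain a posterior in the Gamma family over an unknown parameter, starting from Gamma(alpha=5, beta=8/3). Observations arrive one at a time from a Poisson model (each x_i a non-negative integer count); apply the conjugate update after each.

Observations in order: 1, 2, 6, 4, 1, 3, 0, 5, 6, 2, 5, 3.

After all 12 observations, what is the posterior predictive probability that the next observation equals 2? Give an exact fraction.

obs 1: x=1 → posterior Gamma(6, 11/3)
obs 2: x=2 → posterior Gamma(8, 14/3)
obs 3: x=6 → posterior Gamma(14, 17/3)
obs 4: x=4 → posterior Gamma(18, 20/3)
obs 5: x=1 → posterior Gamma(19, 23/3)
obs 6: x=3 → posterior Gamma(22, 26/3)
obs 7: x=0 → posterior Gamma(22, 29/3)
obs 8: x=5 → posterior Gamma(27, 32/3)
obs 9: x=6 → posterior Gamma(33, 35/3)
obs 10: x=2 → posterior Gamma(35, 38/3)
obs 11: x=5 → posterior Gamma(40, 41/3)
obs 12: x=3 → posterior Gamma(43, 44/3)

396824734858978045380347285374854762866575798366737560401566432957642571776/1755511210260049172778020908173078657717675374080672665297567056535308458607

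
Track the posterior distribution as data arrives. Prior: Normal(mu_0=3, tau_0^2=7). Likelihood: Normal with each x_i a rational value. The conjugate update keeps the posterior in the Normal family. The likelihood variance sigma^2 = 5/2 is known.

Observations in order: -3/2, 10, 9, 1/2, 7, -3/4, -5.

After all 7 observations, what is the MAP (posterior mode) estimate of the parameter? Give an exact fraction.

obs 1: x=-3/2 → posterior Normal(-6/19, 35/19)
obs 2: x=10 → posterior Normal(134/33, 35/33)
obs 3: x=9 → posterior Normal(260/47, 35/47)
obs 4: x=1/2 → posterior Normal(267/61, 35/61)
obs 5: x=7 → posterior Normal(73/15, 7/15)
obs 6: x=-3/4 → posterior Normal(709/178, 35/89)
obs 7: x=-5 → posterior Normal(569/206, 35/103)

569/206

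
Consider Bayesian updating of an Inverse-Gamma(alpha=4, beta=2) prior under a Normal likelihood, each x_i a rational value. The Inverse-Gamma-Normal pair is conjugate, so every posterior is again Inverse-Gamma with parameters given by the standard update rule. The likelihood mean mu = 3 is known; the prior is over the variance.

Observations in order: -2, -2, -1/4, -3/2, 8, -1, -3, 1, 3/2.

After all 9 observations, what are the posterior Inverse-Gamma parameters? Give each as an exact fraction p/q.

alpha=17/2, beta=2689/32

obs 1: x=-2 → posterior Inverse-Gamma(9/2, 29/2)
obs 2: x=-2 → posterior Inverse-Gamma(5, 27)
obs 3: x=-1/4 → posterior Inverse-Gamma(11/2, 1033/32)
obs 4: x=-3/2 → posterior Inverse-Gamma(6, 1357/32)
obs 5: x=8 → posterior Inverse-Gamma(13/2, 1757/32)
obs 6: x=-1 → posterior Inverse-Gamma(7, 2013/32)
obs 7: x=-3 → posterior Inverse-Gamma(15/2, 2589/32)
obs 8: x=1 → posterior Inverse-Gamma(8, 2653/32)
obs 9: x=3/2 → posterior Inverse-Gamma(17/2, 2689/32)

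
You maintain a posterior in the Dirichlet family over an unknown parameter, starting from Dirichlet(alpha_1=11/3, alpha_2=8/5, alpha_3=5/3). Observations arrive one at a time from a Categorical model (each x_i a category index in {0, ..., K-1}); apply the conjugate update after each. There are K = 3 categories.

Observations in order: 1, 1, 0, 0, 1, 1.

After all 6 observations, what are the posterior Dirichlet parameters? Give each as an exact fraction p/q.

alpha_1=17/3, alpha_2=28/5, alpha_3=5/3

obs 1: x=1 → posterior Dirichlet(11/3, 13/5, 5/3)
obs 2: x=1 → posterior Dirichlet(11/3, 18/5, 5/3)
obs 3: x=0 → posterior Dirichlet(14/3, 18/5, 5/3)
obs 4: x=0 → posterior Dirichlet(17/3, 18/5, 5/3)
obs 5: x=1 → posterior Dirichlet(17/3, 23/5, 5/3)
obs 6: x=1 → posterior Dirichlet(17/3, 28/5, 5/3)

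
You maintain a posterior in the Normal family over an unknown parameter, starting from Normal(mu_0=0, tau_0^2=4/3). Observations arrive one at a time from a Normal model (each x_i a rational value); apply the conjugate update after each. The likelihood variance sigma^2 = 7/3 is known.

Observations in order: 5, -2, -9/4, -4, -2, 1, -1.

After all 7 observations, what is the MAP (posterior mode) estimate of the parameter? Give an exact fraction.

obs 1: x=5 → posterior Normal(20/11, 28/33)
obs 2: x=-2 → posterior Normal(4/5, 28/45)
obs 3: x=-9/4 → posterior Normal(3/19, 28/57)
obs 4: x=-4 → posterior Normal(-13/23, 28/69)
obs 5: x=-2 → posterior Normal(-7/9, 28/81)
obs 6: x=1 → posterior Normal(-17/31, 28/93)
obs 7: x=-1 → posterior Normal(-3/5, 4/15)

-3/5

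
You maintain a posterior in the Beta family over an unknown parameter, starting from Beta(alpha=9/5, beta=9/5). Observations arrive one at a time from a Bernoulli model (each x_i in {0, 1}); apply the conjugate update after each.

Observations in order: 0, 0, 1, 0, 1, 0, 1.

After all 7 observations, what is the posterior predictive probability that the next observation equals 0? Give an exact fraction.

29/53

obs 1: x=0 → posterior Beta(9/5, 14/5)
obs 2: x=0 → posterior Beta(9/5, 19/5)
obs 3: x=1 → posterior Beta(14/5, 19/5)
obs 4: x=0 → posterior Beta(14/5, 24/5)
obs 5: x=1 → posterior Beta(19/5, 24/5)
obs 6: x=0 → posterior Beta(19/5, 29/5)
obs 7: x=1 → posterior Beta(24/5, 29/5)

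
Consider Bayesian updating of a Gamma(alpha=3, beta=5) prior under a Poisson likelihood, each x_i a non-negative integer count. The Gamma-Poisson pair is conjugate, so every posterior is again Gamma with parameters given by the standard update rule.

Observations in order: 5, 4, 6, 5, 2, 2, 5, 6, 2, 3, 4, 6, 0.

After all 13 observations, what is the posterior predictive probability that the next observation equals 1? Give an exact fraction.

obs 1: x=5 → posterior Gamma(8, 6)
obs 2: x=4 → posterior Gamma(12, 7)
obs 3: x=6 → posterior Gamma(18, 8)
obs 4: x=5 → posterior Gamma(23, 9)
obs 5: x=2 → posterior Gamma(25, 10)
obs 6: x=2 → posterior Gamma(27, 11)
obs 7: x=5 → posterior Gamma(32, 12)
obs 8: x=6 → posterior Gamma(38, 13)
obs 9: x=2 → posterior Gamma(40, 14)
obs 10: x=3 → posterior Gamma(43, 15)
obs 11: x=4 → posterior Gamma(47, 16)
obs 12: x=6 → posterior Gamma(53, 17)
obs 13: x=0 → posterior Gamma(53, 18)

179357127593762581333136707344421836382463350940551246792222681595904/1129001324578697586834677702350194330797437762674602085830056130299321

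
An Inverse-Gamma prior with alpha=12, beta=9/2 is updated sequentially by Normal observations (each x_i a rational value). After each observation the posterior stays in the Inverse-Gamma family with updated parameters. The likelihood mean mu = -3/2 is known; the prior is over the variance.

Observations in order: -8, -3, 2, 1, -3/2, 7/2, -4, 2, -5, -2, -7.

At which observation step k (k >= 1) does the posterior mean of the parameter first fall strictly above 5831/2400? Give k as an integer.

obs 1: x=-8 → posterior Inverse-Gamma(25/2, 205/8)
obs 2: x=-3 → posterior Inverse-Gamma(13, 107/4)
obs 3: x=2 → posterior Inverse-Gamma(27/2, 263/8)
obs 4: x=1 → posterior Inverse-Gamma(14, 36)
obs 5: x=-3/2 → posterior Inverse-Gamma(29/2, 36)
obs 6: x=7/2 → posterior Inverse-Gamma(15, 97/2)
obs 7: x=-4 → posterior Inverse-Gamma(31/2, 413/8)
obs 8: x=2 → posterior Inverse-Gamma(16, 231/4)
obs 9: x=-5 → posterior Inverse-Gamma(33/2, 511/8)
obs 10: x=-2 → posterior Inverse-Gamma(17, 64)
obs 11: x=-7 → posterior Inverse-Gamma(35/2, 633/8)

k = 3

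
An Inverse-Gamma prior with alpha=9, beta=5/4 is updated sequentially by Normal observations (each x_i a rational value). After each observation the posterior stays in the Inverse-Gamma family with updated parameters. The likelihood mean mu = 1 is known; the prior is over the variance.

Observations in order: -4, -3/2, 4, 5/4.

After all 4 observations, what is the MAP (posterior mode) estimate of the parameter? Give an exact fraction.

obs 1: x=-4 → posterior Inverse-Gamma(19/2, 55/4)
obs 2: x=-3/2 → posterior Inverse-Gamma(10, 135/8)
obs 3: x=4 → posterior Inverse-Gamma(21/2, 171/8)
obs 4: x=5/4 → posterior Inverse-Gamma(11, 685/32)

685/384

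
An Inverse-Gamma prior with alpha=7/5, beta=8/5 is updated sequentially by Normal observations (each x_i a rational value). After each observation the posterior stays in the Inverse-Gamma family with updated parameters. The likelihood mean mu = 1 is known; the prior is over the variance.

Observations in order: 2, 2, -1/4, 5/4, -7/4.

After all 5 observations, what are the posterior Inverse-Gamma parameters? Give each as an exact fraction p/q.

obs 1: x=2 → posterior Inverse-Gamma(19/10, 21/10)
obs 2: x=2 → posterior Inverse-Gamma(12/5, 13/5)
obs 3: x=-1/4 → posterior Inverse-Gamma(29/10, 541/160)
obs 4: x=5/4 → posterior Inverse-Gamma(17/5, 273/80)
obs 5: x=-7/4 → posterior Inverse-Gamma(39/10, 1151/160)

alpha=39/10, beta=1151/160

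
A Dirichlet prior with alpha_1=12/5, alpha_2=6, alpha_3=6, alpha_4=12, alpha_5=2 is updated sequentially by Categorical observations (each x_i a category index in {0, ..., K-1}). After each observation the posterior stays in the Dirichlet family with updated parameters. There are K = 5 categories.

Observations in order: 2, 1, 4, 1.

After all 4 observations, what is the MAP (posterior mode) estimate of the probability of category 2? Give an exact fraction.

obs 1: x=2 → posterior Dirichlet(12/5, 6, 7, 12, 2)
obs 2: x=1 → posterior Dirichlet(12/5, 7, 7, 12, 2)
obs 3: x=4 → posterior Dirichlet(12/5, 7, 7, 12, 3)
obs 4: x=1 → posterior Dirichlet(12/5, 8, 7, 12, 3)

30/137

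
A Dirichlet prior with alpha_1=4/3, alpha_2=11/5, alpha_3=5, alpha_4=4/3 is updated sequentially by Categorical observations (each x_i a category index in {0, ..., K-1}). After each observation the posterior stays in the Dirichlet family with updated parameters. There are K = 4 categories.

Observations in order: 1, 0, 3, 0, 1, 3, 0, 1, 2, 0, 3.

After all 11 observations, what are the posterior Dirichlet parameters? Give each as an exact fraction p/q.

obs 1: x=1 → posterior Dirichlet(4/3, 16/5, 5, 4/3)
obs 2: x=0 → posterior Dirichlet(7/3, 16/5, 5, 4/3)
obs 3: x=3 → posterior Dirichlet(7/3, 16/5, 5, 7/3)
obs 4: x=0 → posterior Dirichlet(10/3, 16/5, 5, 7/3)
obs 5: x=1 → posterior Dirichlet(10/3, 21/5, 5, 7/3)
obs 6: x=3 → posterior Dirichlet(10/3, 21/5, 5, 10/3)
obs 7: x=0 → posterior Dirichlet(13/3, 21/5, 5, 10/3)
obs 8: x=1 → posterior Dirichlet(13/3, 26/5, 5, 10/3)
obs 9: x=2 → posterior Dirichlet(13/3, 26/5, 6, 10/3)
obs 10: x=0 → posterior Dirichlet(16/3, 26/5, 6, 10/3)
obs 11: x=3 → posterior Dirichlet(16/3, 26/5, 6, 13/3)

alpha_1=16/3, alpha_2=26/5, alpha_3=6, alpha_4=13/3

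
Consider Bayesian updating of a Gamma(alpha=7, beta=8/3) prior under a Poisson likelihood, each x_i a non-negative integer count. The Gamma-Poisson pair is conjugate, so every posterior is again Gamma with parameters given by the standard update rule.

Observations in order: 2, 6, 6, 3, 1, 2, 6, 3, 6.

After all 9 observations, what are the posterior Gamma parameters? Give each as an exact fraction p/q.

alpha=42, beta=35/3

obs 1: x=2 → posterior Gamma(9, 11/3)
obs 2: x=6 → posterior Gamma(15, 14/3)
obs 3: x=6 → posterior Gamma(21, 17/3)
obs 4: x=3 → posterior Gamma(24, 20/3)
obs 5: x=1 → posterior Gamma(25, 23/3)
obs 6: x=2 → posterior Gamma(27, 26/3)
obs 7: x=6 → posterior Gamma(33, 29/3)
obs 8: x=3 → posterior Gamma(36, 32/3)
obs 9: x=6 → posterior Gamma(42, 35/3)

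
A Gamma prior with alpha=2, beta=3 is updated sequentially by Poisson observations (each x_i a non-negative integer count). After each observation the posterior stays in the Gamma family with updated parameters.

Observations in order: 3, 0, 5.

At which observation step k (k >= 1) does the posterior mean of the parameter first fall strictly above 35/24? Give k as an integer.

k = 3

obs 1: x=3 → posterior Gamma(5, 4)
obs 2: x=0 → posterior Gamma(5, 5)
obs 3: x=5 → posterior Gamma(10, 6)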